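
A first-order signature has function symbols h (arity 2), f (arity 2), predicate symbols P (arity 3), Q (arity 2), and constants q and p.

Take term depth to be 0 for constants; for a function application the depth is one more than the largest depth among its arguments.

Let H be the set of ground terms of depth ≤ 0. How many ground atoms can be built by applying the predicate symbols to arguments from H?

12

First count ground terms of depth ≤ 0.
If N_k denotes the number of depth-≤k ground terms, the 2 constants give N_0 = 2, and each function symbol of arity r contributes N_{k-1}^r new terms at level k: N_k = 2 + N_{k-1}^2 + N_{k-1}^2.
N_0 = 2
Explicitly: q, p.
So |H| = 2.
Each predicate of arity r yields |H|^r ground atoms (one per choice of an r-tuple from H):
  P: 2^3 = 8;  Q: 2^2 = 4
Total ground atoms: 8 + 4 = 12.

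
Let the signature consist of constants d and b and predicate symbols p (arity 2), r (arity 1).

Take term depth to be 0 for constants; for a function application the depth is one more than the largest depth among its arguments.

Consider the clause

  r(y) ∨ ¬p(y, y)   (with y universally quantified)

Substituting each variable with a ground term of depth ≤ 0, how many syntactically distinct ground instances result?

Ground terms of depth ≤ 0:
  With no function symbols every ground term is a constant, so there are exactly 2 ground terms at every depth bound.
  N_0 = 2
So there are 2 ground terms available for substitution.
The variable y ranges independently over the available ground terms, and distinct assignments produce distinct instances.
Number of ground instances = 2.

2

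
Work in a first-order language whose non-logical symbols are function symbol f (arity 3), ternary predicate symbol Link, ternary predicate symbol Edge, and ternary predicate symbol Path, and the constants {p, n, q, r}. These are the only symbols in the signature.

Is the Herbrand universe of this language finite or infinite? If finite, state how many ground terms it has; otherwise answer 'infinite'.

The signature has at least one function symbol (f, arity 3) and at least one constant (p).
Iterating f gives infinitely many distinct ground terms: p, f(p, p, p), f(f(p, p, p), f(p, p, p), f(p, p, p)), ...
So the Herbrand universe is infinite.

infinite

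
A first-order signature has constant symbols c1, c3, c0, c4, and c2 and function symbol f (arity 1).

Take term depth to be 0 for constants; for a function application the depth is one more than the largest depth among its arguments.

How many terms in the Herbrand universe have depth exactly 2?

Count level by level. With function symbols f/1, the terms of depth ≤ k are the 5 constants together with each function applied to depth-≤(k−1) tuples, so N_k = 5 + N_{k-1}.
N_0 = 5
N_1 = 5 + 5 = 10
N_2 = 5 + 10 = 15
Terms of depth exactly 2: N_2 − N_1 = 15 − 10 = 5.

5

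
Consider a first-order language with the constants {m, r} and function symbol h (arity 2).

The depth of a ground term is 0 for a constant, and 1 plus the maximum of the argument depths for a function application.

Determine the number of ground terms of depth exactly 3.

1408

Write N_k for the number of ground terms of depth ≤ k. A term of depth ≤ k is either a constant or a function symbol applied to arguments of depth ≤ k−1, so N_k = 2 + N_{k-1}^2.
N_0 = 2
N_1 = 2 + 2^2 = 6
N_2 = 2 + 6^2 = 38
N_3 = 2 + 38^2 = 1446
Terms of depth exactly 3: N_3 − N_2 = 1446 − 38 = 1408.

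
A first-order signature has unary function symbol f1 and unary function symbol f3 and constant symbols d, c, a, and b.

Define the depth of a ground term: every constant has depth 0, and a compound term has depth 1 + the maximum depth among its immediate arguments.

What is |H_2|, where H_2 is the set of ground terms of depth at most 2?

Count level by level. With function symbols f1/1, f3/1, the terms of depth ≤ k are the 4 constants together with each function applied to depth-≤(k−1) tuples, so N_k = 4 + N_{k-1} + N_{k-1}.
N_0 = 4
N_1 = 4 + 4 + 4 = 12
N_2 = 4 + 12 + 12 = 28

28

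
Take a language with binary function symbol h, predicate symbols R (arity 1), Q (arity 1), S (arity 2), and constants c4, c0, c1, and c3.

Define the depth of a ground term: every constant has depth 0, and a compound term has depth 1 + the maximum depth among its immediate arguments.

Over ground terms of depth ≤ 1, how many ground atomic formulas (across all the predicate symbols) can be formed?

440

First count ground terms of depth ≤ 1.
If N_k denotes the number of depth-≤k ground terms, the 4 constants give N_0 = 4, and each function symbol of arity r contributes N_{k-1}^r new terms at level k: N_k = 4 + N_{k-1}^2.
N_0 = 4
N_1 = 4 + 4^2 = 20
So |H| = 20.
For each predicate symbol, the number of ground atoms is |H| raised to its arity; summing:
  R: 20;  Q: 20;  S: 20^2 = 400
Total ground atoms: 20 + 20 + 400 = 440.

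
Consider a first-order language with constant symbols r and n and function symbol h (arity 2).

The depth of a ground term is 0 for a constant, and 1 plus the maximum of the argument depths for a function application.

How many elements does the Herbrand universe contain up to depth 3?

1446

If N_k denotes the number of depth-≤k ground terms, the 2 constants give N_0 = 2, and each function symbol of arity r contributes N_{k-1}^r new terms at level k: N_k = 2 + N_{k-1}^2.
N_0 = 2
N_1 = 2 + 2^2 = 6
N_2 = 2 + 6^2 = 38
N_3 = 2 + 38^2 = 1446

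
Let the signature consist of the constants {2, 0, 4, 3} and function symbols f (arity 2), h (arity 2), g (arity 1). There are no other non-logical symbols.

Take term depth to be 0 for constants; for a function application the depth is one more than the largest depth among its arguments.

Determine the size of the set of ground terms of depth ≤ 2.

3244

Let N_k count ground terms of depth at most k. Each non-constant term of depth ≤ k is some function symbol applied to depth-≤(k−1) arguments, giving N_k = 4 + N_{k-1}^2 + N_{k-1}^2 + N_{k-1}.
N_0 = 4
N_1 = 4 + 4^2 + 4^2 + 4 = 40
N_2 = 4 + 40^2 + 40^2 + 40 = 3244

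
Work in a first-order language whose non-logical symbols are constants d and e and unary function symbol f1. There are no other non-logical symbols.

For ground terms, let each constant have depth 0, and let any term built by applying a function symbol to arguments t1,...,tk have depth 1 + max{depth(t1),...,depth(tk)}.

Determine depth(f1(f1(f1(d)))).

depth(f1(d)) = 1 + depth(d) = 1 + 0 = 1
depth(f1(f1(d))) = 1 + depth(f1(d)) = 1 + 1 = 2
depth(f1(f1(f1(d)))) = 1 + depth(f1(f1(d))) = 1 + 2 = 3

3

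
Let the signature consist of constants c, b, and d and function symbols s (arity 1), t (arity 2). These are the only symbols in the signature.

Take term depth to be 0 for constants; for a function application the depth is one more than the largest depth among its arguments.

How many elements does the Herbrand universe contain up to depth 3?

Write N_k for the number of ground terms of depth ≤ k. A term of depth ≤ k is either a constant or a function symbol applied to arguments of depth ≤ k−1, so N_k = 3 + N_{k-1} + N_{k-1}^2.
N_0 = 3
N_1 = 3 + 3 + 3^2 = 15
N_2 = 3 + 15 + 15^2 = 243
N_3 = 3 + 243 + 243^2 = 59295

59295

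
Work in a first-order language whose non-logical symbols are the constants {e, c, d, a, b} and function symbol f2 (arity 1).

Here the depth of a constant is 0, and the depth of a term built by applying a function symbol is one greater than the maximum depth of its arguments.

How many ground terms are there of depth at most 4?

25

Count level by level. With function symbols f2/1, the terms of depth ≤ k are the 5 constants together with each function applied to depth-≤(k−1) tuples, so N_k = 5 + N_{k-1}.
N_0 = 5
N_1 = 5 + 5 = 10
N_2 = 5 + 10 = 15
N_3 = 5 + 15 = 20
N_4 = 5 + 20 = 25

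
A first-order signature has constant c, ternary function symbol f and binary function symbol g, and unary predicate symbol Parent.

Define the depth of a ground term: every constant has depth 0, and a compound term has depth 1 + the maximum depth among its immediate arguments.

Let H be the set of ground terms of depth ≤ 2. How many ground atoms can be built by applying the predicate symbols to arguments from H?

First count ground terms of depth ≤ 2.
Let N_k count ground terms of depth at most k. Each non-constant term of depth ≤ k is some function symbol applied to depth-≤(k−1) arguments, giving N_k = 1 + N_{k-1}^3 + N_{k-1}^2.
N_0 = 1
N_1 = 1 + 1^3 + 1^2 = 3
N_2 = 1 + 3^3 + 3^2 = 37
So |H| = 37.
Ground atoms are formed by filling each argument slot of a predicate with a term from H, so an r-ary predicate gives |H|^r atoms:
  Parent: 37
Total ground atoms: 37.

37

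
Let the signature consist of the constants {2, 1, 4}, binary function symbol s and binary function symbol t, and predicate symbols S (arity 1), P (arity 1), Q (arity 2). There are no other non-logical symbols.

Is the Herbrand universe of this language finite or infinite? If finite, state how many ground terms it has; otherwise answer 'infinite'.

The signature has at least one function symbol (s, arity 2) and at least one constant (2).
Iterating s gives infinitely many distinct ground terms: 2, s(2, 2), s(s(2, 2), s(2, 2)), ...
So the Herbrand universe is infinite.

infinite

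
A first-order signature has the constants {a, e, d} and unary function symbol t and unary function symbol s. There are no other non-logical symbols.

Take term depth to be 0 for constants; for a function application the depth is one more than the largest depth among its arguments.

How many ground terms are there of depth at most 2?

21

Count level by level. With function symbols t/1, s/1, the terms of depth ≤ k are the 3 constants together with each function applied to depth-≤(k−1) tuples, so N_k = 3 + N_{k-1} + N_{k-1}.
N_0 = 3
N_1 = 3 + 3 + 3 = 9
N_2 = 3 + 9 + 9 = 21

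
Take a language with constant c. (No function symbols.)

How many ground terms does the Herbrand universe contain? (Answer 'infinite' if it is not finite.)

1

There are no function symbols, so the only ground term is the single constant.
The Herbrand universe is {c}, finite with 1 element.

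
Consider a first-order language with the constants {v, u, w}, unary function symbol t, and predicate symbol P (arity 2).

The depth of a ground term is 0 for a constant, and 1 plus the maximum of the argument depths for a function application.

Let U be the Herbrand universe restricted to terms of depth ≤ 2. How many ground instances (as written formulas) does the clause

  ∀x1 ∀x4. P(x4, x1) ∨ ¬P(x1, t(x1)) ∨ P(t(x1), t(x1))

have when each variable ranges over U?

81

Ground terms of depth ≤ 2:
  Write N_k for the number of ground terms of depth ≤ k. A term of depth ≤ k is either a constant or a function symbol applied to arguments of depth ≤ k−1, so N_k = 3 + N_{k-1}.
  N_0 = 3
  N_1 = 3 + 3 = 6
  N_2 = 3 + 6 = 9
  Explicitly: v, u, w, t(v), t(u), t(w), t(t(v)), t(t(u)), t(t(w)).
So there are 9 ground terms available for substitution.
Each of x1, x4 ranges independently over the available ground terms, and distinct assignments produce distinct instances.
Number of ground instances = 9^2 = 81.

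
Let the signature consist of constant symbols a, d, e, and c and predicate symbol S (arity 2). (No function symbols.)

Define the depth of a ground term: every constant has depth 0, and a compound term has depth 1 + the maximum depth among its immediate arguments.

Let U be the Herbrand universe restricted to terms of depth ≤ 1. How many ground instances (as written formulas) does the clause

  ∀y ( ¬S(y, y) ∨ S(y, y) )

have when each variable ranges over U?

4

Ground terms of depth ≤ 1:
  With no function symbols every ground term is a constant, so there are exactly 4 ground terms at every depth bound.
  N_0 = 4
  N_1 = 4
So there are 4 ground terms available for substitution.
The body mentions the single quantified variable y; since ground terms form a free algebra, no two substitutions collapse to the same formula.
Number of ground instances = 4.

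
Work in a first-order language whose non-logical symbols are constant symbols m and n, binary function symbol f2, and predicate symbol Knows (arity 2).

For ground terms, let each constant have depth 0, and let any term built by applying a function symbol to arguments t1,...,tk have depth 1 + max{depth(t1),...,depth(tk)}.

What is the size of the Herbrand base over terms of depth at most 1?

36

First count ground terms of depth ≤ 1.
Count level by level. With function symbols f2/2, the terms of depth ≤ k are the 2 constants together with each function applied to depth-≤(k−1) tuples, so N_k = 2 + N_{k-1}^2.
N_0 = 2
N_1 = 2 + 2^2 = 6
So |H| = 6.
Ground atoms are formed by filling each argument slot of a predicate with a term from H, so an r-ary predicate gives |H|^r atoms:
  Knows: 6^2 = 36
Total ground atoms: 36.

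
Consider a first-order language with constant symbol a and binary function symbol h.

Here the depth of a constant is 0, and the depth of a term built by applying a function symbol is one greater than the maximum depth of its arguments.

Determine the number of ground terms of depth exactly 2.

3

Let N_k = |{terms of depth ≤ k}|. Then N_0 = 1 and N_k = 1 + N_{k-1}^2 for k ≥ 1 (one summand per function symbol, arity giving the exponent).
N_0 = 1
N_1 = 1 + 1^2 = 2
N_2 = 1 + 2^2 = 5
Terms of depth exactly 2: N_2 − N_1 = 5 − 2 = 3.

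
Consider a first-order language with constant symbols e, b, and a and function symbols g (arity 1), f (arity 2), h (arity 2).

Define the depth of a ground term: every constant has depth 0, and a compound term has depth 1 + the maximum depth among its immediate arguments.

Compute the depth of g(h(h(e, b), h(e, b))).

3

depth(h(e, b)) = 1 + max(0, 0) = 1
depth(h(h(e, b), h(e, b))) = 1 + max(1, 1) = 2
depth(g(h(h(e, b), h(e, b)))) = 1 + depth(h(h(e, b), h(e, b))) = 1 + 2 = 3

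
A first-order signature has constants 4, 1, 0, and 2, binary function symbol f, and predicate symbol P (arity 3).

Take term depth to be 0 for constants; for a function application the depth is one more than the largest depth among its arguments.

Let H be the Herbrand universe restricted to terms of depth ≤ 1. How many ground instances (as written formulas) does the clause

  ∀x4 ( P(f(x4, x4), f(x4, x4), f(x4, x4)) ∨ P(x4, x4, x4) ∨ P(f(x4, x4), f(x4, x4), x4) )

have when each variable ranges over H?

20

Ground terms of depth ≤ 1:
  Let N_k = |{terms of depth ≤ k}|. Then N_0 = 4 and N_k = 4 + N_{k-1}^2 for k ≥ 1 (one summand per function symbol, arity giving the exponent).
  N_0 = 4
  N_1 = 4 + 4^2 = 20
So there are 20 ground terms available for substitution.
The clause has 1 distinct variable (x4), which appears in the body. In the free term algebra distinct substitutions yield syntactically distinct ground instances.
Number of ground instances = 20.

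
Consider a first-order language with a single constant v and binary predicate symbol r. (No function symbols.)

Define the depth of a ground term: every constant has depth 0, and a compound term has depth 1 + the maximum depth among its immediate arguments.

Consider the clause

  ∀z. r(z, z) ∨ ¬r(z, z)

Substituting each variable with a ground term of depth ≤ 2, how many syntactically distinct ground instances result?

1

Ground terms of depth ≤ 2:
  With no function symbols every ground term is a constant, so there is exactly 1 ground term at every depth bound.
  N_0 = 1
  N_1 = 1
  N_2 = 1
  Explicitly: v.
So there is exactly 1 ground term available for substitution.
The variable z ranges independently over the available ground terms, and distinct assignments produce distinct instances.
Number of ground instances = 1.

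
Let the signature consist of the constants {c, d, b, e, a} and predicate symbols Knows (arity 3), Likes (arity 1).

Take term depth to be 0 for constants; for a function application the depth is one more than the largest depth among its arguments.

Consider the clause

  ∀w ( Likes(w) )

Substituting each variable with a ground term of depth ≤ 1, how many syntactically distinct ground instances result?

5

Ground terms of depth ≤ 1:
  With no function symbols every ground term is a constant, so there are exactly 5 ground terms at every depth bound.
  N_0 = 5
  N_1 = 5
So there are 5 ground terms available for substitution.
The body mentions the single quantified variable w; since ground terms form a free algebra, no two substitutions collapse to the same formula.
Number of ground instances = 5.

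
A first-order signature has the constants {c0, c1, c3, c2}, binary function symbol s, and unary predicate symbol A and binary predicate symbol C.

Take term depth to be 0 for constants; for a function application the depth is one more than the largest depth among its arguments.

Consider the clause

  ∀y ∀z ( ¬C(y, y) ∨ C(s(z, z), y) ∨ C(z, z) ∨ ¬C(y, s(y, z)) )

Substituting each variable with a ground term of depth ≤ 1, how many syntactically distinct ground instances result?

Ground terms of depth ≤ 1:
  Write N_k for the number of ground terms of depth ≤ k. A term of depth ≤ k is either a constant or a function symbol applied to arguments of depth ≤ k−1, so N_k = 4 + N_{k-1}^2.
  N_0 = 4
  N_1 = 4 + 4^2 = 20
So there are 20 ground terms available for substitution.
The body mentions every one of the 2 quantified variables; since ground terms form a free algebra, no two substitutions collapse to the same formula.
Number of ground instances = 20^2 = 400.

400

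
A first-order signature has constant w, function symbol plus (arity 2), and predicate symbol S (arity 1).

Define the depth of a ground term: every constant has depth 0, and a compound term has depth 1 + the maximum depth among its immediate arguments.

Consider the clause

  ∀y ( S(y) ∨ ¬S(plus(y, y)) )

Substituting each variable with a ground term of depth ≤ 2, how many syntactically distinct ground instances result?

Ground terms of depth ≤ 2:
  Let N_k count ground terms of depth at most k. Each non-constant term of depth ≤ k is some function symbol applied to depth-≤(k−1) arguments, giving N_k = 1 + N_{k-1}^2.
  N_0 = 1
  N_1 = 1 + 1^2 = 2
  N_2 = 1 + 2^2 = 5
  Explicitly: w, plus(w, w), plus(w, plus(w, w)), plus(plus(w, w), w), plus(plus(w, w), plus(w, w)).
So there are 5 ground terms available for substitution.
The clause has 1 distinct variable (y), which appears in the body. In the free term algebra distinct substitutions yield syntactically distinct ground instances.
Number of ground instances = 5.

5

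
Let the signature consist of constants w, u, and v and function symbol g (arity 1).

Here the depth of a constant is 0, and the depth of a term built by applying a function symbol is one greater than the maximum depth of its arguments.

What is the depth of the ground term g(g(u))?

2

depth(g(u)) = 1 + depth(u) = 1 + 0 = 1
depth(g(g(u))) = 1 + depth(g(u)) = 1 + 1 = 2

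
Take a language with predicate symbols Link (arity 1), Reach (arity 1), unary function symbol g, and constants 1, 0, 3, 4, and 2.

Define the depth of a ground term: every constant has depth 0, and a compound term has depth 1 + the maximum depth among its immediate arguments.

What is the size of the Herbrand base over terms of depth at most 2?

30

First count ground terms of depth ≤ 2.
If N_k denotes the number of depth-≤k ground terms, the 5 constants give N_0 = 5, and each function symbol of arity r contributes N_{k-1}^r new terms at level k: N_k = 5 + N_{k-1}.
N_0 = 5
N_1 = 5 + 5 = 10
N_2 = 5 + 10 = 15
So |H| = 15.
A ground atom is a predicate applied to a tuple of terms from H, so the count is the sum over predicates of |H|^arity:
  Link: 15;  Reach: 15
Total ground atoms: 15 + 15 = 30.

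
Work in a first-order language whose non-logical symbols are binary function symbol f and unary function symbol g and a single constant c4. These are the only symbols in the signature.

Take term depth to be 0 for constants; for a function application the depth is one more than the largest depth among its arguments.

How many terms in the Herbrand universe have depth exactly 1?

Count level by level. With function symbols f/2, g/1, the terms of depth ≤ k are the 1 constant together with each function applied to depth-≤(k−1) tuples, so N_k = 1 + N_{k-1}^2 + N_{k-1}.
N_0 = 1
N_1 = 1 + 1^2 + 1 = 3
Terms of depth exactly 1: N_1 − N_0 = 3 − 1 = 2.

2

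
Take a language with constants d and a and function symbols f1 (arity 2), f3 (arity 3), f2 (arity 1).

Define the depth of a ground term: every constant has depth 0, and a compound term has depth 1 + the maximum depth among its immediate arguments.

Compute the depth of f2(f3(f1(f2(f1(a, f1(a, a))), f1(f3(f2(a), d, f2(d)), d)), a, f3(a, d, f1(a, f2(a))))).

depth(f1(a, a)) = 1 + max(0, 0) = 1
depth(f1(a, f1(a, a))) = 1 + max(0, 1) = 2
depth(f2(f1(a, f1(a, a)))) = 1 + depth(f1(a, f1(a, a))) = 1 + 2 = 3
depth(f2(a)) = 1 + depth(a) = 1 + 0 = 1
depth(f2(d)) = 1 + depth(d) = 1 + 0 = 1
depth(f3(f2(a), d, f2(d))) = 1 + max(1, 0, 1) = 2
depth(f1(f3(f2(a), d, f2(d)), d)) = 1 + max(2, 0) = 3
depth(f1(f2(f1(a, f1(a, a))), f1(f3(f2(a), d, f2(d)), d))) = 1 + max(3, 3) = 4
depth(f1(a, f2(a))) = 1 + max(0, 1) = 2
depth(f3(a, d, f1(a, f2(a)))) = 1 + max(0, 0, 2) = 3
depth(f3(f1(f2(f1(a, f1(a, a))), f1(f3(f2(a), d, f2(d)), d)), a, f3(a, d, f1(a, f2(a))))) = 1 + max(4, 0, 3) = 5
depth(f2(f3(f1(f2(f1(a, f1(a, a))), f1(f3(f2(a), d, f2(d)), d)), a, f3(a, d, f1(a, f2(a)))))) = 1 + depth(f3(f1(f2(f1(a, f1(a, a))), f1(f3(f2(a), d, f2(d)), d)), a, f3(a, d, f1(a, f2(a))))) = 1 + 5 = 6

6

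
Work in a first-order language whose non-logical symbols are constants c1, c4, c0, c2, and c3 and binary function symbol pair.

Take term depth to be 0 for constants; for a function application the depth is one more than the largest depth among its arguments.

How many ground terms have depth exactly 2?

875

Write N_k for the number of ground terms of depth ≤ k. A term of depth ≤ k is either a constant or a function symbol applied to arguments of depth ≤ k−1, so N_k = 5 + N_{k-1}^2.
N_0 = 5
N_1 = 5 + 5^2 = 30
N_2 = 5 + 30^2 = 905
Terms of depth exactly 2: N_2 − N_1 = 905 − 30 = 875.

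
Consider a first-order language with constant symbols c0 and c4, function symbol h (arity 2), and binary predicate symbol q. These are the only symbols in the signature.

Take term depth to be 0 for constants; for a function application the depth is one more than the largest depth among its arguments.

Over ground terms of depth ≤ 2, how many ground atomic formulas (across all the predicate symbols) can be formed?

First count ground terms of depth ≤ 2.
Count level by level. With function symbols h/2, the terms of depth ≤ k are the 2 constants together with each function applied to depth-≤(k−1) tuples, so N_k = 2 + N_{k-1}^2.
N_0 = 2
N_1 = 2 + 2^2 = 6
N_2 = 2 + 6^2 = 38
So |H| = 38.
A ground atom is a predicate applied to a tuple of terms from H, so the count is the sum over predicates of |H|^arity:
  q: 38^2 = 1444
Total ground atoms: 1444.

1444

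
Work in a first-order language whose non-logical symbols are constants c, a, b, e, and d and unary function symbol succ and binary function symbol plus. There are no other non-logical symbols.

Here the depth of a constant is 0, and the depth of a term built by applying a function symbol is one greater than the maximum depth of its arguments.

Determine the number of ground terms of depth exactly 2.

Write N_k for the number of ground terms of depth ≤ k. A term of depth ≤ k is either a constant or a function symbol applied to arguments of depth ≤ k−1, so N_k = 5 + N_{k-1} + N_{k-1}^2.
N_0 = 5
N_1 = 5 + 5 + 5^2 = 35
N_2 = 5 + 35 + 35^2 = 1265
Terms of depth exactly 2: N_2 − N_1 = 1265 − 35 = 1230.

1230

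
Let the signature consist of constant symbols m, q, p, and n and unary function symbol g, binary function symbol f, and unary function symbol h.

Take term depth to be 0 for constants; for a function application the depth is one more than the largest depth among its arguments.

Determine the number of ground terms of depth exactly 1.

24

Write N_k for the number of ground terms of depth ≤ k. A term of depth ≤ k is either a constant or a function symbol applied to arguments of depth ≤ k−1, so N_k = 4 + N_{k-1} + N_{k-1}^2 + N_{k-1}.
N_0 = 4
N_1 = 4 + 4 + 4^2 + 4 = 28
Terms of depth exactly 1: N_1 − N_0 = 28 − 4 = 24.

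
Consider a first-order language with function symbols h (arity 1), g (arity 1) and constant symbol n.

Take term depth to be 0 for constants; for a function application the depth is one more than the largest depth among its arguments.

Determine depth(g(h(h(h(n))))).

depth(h(n)) = 1 + depth(n) = 1 + 0 = 1
depth(h(h(n))) = 1 + depth(h(n)) = 1 + 1 = 2
depth(h(h(h(n)))) = 1 + depth(h(h(n))) = 1 + 2 = 3
depth(g(h(h(h(n))))) = 1 + depth(h(h(h(n)))) = 1 + 3 = 4

4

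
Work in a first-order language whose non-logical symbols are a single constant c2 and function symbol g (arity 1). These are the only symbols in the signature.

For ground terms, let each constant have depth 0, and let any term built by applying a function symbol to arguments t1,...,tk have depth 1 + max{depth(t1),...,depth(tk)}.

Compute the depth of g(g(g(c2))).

3

depth(g(c2)) = 1 + depth(c2) = 1 + 0 = 1
depth(g(g(c2))) = 1 + depth(g(c2)) = 1 + 1 = 2
depth(g(g(g(c2)))) = 1 + depth(g(g(c2))) = 1 + 2 = 3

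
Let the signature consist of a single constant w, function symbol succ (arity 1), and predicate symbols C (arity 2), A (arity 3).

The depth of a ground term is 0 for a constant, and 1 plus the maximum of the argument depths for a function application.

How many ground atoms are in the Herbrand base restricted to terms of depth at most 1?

12

First count ground terms of depth ≤ 1.
Let N_k = |{terms of depth ≤ k}|. Then N_0 = 1 and N_k = 1 + N_{k-1} for k ≥ 1 (one summand per function symbol, arity giving the exponent).
N_0 = 1
N_1 = 1 + 1 = 2
So |H| = 2.
Ground atoms are formed by filling each argument slot of a predicate with a term from H, so an r-ary predicate gives |H|^r atoms:
  C: 2^2 = 4;  A: 2^3 = 8
Total ground atoms: 4 + 8 = 12.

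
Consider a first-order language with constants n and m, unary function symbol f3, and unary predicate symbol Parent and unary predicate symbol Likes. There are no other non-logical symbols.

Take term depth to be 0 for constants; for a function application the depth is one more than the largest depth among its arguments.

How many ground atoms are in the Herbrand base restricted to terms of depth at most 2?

12

First count ground terms of depth ≤ 2.
Write N_k for the number of ground terms of depth ≤ k. A term of depth ≤ k is either a constant or a function symbol applied to arguments of depth ≤ k−1, so N_k = 2 + N_{k-1}.
N_0 = 2
N_1 = 2 + 2 = 4
N_2 = 2 + 4 = 6
So |H| = 6.
A ground atom is a predicate applied to a tuple of terms from H, so the count is the sum over predicates of |H|^arity:
  Parent: 6;  Likes: 6
Total ground atoms: 6 + 6 = 12.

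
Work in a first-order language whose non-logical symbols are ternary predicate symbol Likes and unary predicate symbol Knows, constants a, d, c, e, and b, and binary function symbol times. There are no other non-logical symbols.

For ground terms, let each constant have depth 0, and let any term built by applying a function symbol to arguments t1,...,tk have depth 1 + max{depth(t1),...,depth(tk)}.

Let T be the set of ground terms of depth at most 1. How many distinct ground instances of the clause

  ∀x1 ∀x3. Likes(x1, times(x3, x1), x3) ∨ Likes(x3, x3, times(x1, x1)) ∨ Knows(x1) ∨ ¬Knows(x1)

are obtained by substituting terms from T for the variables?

Ground terms of depth ≤ 1:
  Count level by level. With function symbols times/2, the terms of depth ≤ k are the 5 constants together with each function applied to depth-≤(k−1) tuples, so N_k = 5 + N_{k-1}^2.
  N_0 = 5
  N_1 = 5 + 5^2 = 30
So there are 30 ground terms available for substitution.
There are 2 variables to instantiate (x1, x3), each occurring in at least one literal, so different choices give different ground instances.
Number of ground instances = 30^2 = 900.

900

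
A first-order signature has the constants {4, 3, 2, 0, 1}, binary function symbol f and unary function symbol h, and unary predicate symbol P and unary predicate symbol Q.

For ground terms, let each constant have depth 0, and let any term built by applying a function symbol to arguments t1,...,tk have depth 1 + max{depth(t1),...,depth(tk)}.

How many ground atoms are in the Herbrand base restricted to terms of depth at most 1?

First count ground terms of depth ≤ 1.
Count level by level. With function symbols f/2, h/1, the terms of depth ≤ k are the 5 constants together with each function applied to depth-≤(k−1) tuples, so N_k = 5 + N_{k-1}^2 + N_{k-1}.
N_0 = 5
N_1 = 5 + 5^2 + 5 = 35
So |H| = 35.
A ground atom is a predicate applied to a tuple of terms from H, so the count is the sum over predicates of |H|^arity:
  P: 35;  Q: 35
Total ground atoms: 35 + 35 = 70.

70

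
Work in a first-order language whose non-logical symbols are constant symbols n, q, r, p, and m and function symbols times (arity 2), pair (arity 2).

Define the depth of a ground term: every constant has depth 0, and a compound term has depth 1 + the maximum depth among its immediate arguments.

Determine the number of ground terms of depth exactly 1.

Count level by level. With function symbols times/2, pair/2, the terms of depth ≤ k are the 5 constants together with each function applied to depth-≤(k−1) tuples, so N_k = 5 + N_{k-1}^2 + N_{k-1}^2.
N_0 = 5
N_1 = 5 + 5^2 + 5^2 = 55
Terms of depth exactly 1: N_1 − N_0 = 55 − 5 = 50.

50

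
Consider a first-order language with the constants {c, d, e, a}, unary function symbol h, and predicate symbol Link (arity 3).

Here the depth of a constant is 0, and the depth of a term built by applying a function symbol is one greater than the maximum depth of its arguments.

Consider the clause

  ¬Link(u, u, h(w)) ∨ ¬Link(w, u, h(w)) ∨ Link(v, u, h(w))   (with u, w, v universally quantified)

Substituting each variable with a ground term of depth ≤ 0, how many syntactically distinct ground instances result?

64

Ground terms of depth ≤ 0:
  Let N_k count ground terms of depth at most k. Each non-constant term of depth ≤ k is some function symbol applied to depth-≤(k−1) arguments, giving N_k = 4 + N_{k-1}.
  N_0 = 4
So there are 4 ground terms available for substitution.
There are 3 variables to instantiate (u, w, v), each occurring in at least one literal, so different choices give different ground instances.
Number of ground instances = 4^3 = 64.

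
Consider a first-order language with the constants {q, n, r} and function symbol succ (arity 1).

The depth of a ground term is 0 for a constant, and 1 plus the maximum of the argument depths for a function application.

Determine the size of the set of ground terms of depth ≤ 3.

If N_k denotes the number of depth-≤k ground terms, the 3 constants give N_0 = 3, and each function symbol of arity r contributes N_{k-1}^r new terms at level k: N_k = 3 + N_{k-1}.
N_0 = 3
N_1 = 3 + 3 = 6
N_2 = 3 + 6 = 9
N_3 = 3 + 9 = 12

12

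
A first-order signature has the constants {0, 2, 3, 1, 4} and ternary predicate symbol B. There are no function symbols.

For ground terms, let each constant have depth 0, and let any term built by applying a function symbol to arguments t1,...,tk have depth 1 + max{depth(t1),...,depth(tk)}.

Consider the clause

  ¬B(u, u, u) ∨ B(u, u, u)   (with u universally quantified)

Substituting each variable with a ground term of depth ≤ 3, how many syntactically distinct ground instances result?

Ground terms of depth ≤ 3:
  With no function symbols every ground term is a constant, so there are exactly 5 ground terms at every depth bound.
  N_0 = 5
  N_1 = 5
  N_2 = 5
  N_3 = 5
So there are 5 ground terms available for substitution.
There is 1 variable to instantiate (u),  occurring in at least one literal, so different choices give different ground instances.
Number of ground instances = 5.

5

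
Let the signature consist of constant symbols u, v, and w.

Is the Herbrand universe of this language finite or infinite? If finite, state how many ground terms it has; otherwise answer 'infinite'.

3

There are no function symbols, so every ground term is one of the 3 constants.
The Herbrand universe is {u, v, w}, which is finite with 3 elements.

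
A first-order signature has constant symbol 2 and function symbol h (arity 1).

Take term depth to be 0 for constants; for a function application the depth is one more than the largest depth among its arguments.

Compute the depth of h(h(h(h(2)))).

depth(h(2)) = 1 + depth(2) = 1 + 0 = 1
depth(h(h(2))) = 1 + depth(h(2)) = 1 + 1 = 2
depth(h(h(h(2)))) = 1 + depth(h(h(2))) = 1 + 2 = 3
depth(h(h(h(h(2))))) = 1 + depth(h(h(h(2)))) = 1 + 3 = 4

4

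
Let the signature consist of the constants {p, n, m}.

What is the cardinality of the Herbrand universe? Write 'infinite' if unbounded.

3

There are no function symbols, so every ground term is one of the 3 constants.
The Herbrand universe is {p, n, m}, which is finite with 3 elements.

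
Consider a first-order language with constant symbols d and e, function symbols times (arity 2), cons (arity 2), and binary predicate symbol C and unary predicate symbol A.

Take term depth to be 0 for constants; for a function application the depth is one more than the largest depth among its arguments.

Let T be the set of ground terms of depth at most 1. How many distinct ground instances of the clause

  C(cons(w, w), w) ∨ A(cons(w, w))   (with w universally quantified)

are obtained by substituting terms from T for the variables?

10

Ground terms of depth ≤ 1:
  Count level by level. With function symbols times/2, cons/2, the terms of depth ≤ k are the 2 constants together with each function applied to depth-≤(k−1) tuples, so N_k = 2 + N_{k-1}^2 + N_{k-1}^2.
  N_0 = 2
  N_1 = 2 + 2^2 + 2^2 = 10
  Explicitly: d, e, times(d, d), times(d, e), times(e, d), times(e, e), cons(d, d), cons(d, e), cons(e, d), cons(e, e).
So there are 10 ground terms available for substitution.
The body mentions the single quantified variable w; since ground terms form a free algebra, no two substitutions collapse to the same formula.
Number of ground instances = 10.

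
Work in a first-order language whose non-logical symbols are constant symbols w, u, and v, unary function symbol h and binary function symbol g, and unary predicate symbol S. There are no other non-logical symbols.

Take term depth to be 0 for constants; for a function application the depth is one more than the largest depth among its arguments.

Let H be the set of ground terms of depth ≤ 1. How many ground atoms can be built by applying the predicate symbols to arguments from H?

15

First count ground terms of depth ≤ 1.
Let N_k count ground terms of depth at most k. Each non-constant term of depth ≤ k is some function symbol applied to depth-≤(k−1) arguments, giving N_k = 3 + N_{k-1} + N_{k-1}^2.
N_0 = 3
N_1 = 3 + 3 + 3^2 = 15
So |H| = 15.
Each predicate of arity r yields |H|^r ground atoms (one per choice of an r-tuple from H):
  S: 15
Total ground atoms: 15.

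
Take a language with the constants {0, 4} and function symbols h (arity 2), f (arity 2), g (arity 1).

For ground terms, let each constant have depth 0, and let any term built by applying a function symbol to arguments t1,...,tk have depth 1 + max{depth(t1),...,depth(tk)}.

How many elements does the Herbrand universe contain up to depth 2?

Count level by level. With function symbols h/2, f/2, g/1, the terms of depth ≤ k are the 2 constants together with each function applied to depth-≤(k−1) tuples, so N_k = 2 + N_{k-1}^2 + N_{k-1}^2 + N_{k-1}.
N_0 = 2
N_1 = 2 + 2^2 + 2^2 + 2 = 12
N_2 = 2 + 12^2 + 12^2 + 12 = 302

302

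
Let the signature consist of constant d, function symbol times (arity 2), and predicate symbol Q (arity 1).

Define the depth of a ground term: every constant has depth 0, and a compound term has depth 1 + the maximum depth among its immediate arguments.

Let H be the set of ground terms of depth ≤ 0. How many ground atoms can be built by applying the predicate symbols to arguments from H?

First count ground terms of depth ≤ 0.
Let N_k = |{terms of depth ≤ k}|. Then N_0 = 1 and N_k = 1 + N_{k-1}^2 for k ≥ 1 (one summand per function symbol, arity giving the exponent).
N_0 = 1
Explicitly: d.
So |H| = 1.
For each predicate symbol, the number of ground atoms is |H| raised to its arity; summing:
  Q: 1
Total ground atoms: 1.

1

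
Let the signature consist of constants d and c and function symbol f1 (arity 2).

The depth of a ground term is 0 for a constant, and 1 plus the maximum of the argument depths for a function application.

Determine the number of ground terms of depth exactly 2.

32

Write N_k for the number of ground terms of depth ≤ k. A term of depth ≤ k is either a constant or a function symbol applied to arguments of depth ≤ k−1, so N_k = 2 + N_{k-1}^2.
N_0 = 2
N_1 = 2 + 2^2 = 6
N_2 = 2 + 6^2 = 38
Terms of depth exactly 2: N_2 − N_1 = 38 − 6 = 32.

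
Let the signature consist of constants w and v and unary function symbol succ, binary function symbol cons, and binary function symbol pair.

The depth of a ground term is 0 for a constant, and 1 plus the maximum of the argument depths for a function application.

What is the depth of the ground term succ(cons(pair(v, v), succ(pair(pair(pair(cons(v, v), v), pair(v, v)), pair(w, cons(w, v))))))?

7

depth(pair(v, v)) = 1 + max(0, 0) = 1
depth(cons(v, v)) = 1 + max(0, 0) = 1
depth(pair(cons(v, v), v)) = 1 + max(1, 0) = 2
depth(pair(pair(cons(v, v), v), pair(v, v))) = 1 + max(2, 1) = 3
depth(cons(w, v)) = 1 + max(0, 0) = 1
depth(pair(w, cons(w, v))) = 1 + max(0, 1) = 2
depth(pair(pair(pair(cons(v, v), v), pair(v, v)), pair(w, cons(w, v)))) = 1 + max(3, 2) = 4
depth(succ(pair(pair(pair(cons(v, v), v), pair(v, v)), pair(w, cons(w, v))))) = 1 + depth(pair(pair(pair(cons(v, v), v), pair(v, v)), pair(w, cons(w, v)))) = 1 + 4 = 5
depth(cons(pair(v, v), succ(pair(pair(pair(cons(v, v), v), pair(v, v)), pair(w, cons(w, v)))))) = 1 + max(1, 5) = 6
depth(succ(cons(pair(v, v), succ(pair(pair(pair(cons(v, v), v), pair(v, v)), pair(w, cons(w, v))))))) = 1 + depth(cons(pair(v, v), succ(pair(pair(pair(cons(v, v), v), pair(v, v)), pair(w, cons(w, v)))))) = 1 + 6 = 7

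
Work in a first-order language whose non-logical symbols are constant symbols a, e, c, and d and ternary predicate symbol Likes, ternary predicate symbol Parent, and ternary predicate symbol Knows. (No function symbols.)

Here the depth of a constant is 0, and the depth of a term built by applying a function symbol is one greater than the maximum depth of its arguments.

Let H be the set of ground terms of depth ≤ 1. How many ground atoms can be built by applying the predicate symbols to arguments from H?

First count ground terms of depth ≤ 1.
With no function symbols every ground term is a constant, so there are exactly 4 ground terms at every depth bound.
N_0 = 4
N_1 = 4
Explicitly: a, e, c, d.
So |H| = 4.
A ground atom is a predicate applied to a tuple of terms from H, so the count is the sum over predicates of |H|^arity:
  Likes: 4^3 = 64;  Parent: 4^3 = 64;  Knows: 4^3 = 64
Total ground atoms: 64 + 64 + 64 = 192.

192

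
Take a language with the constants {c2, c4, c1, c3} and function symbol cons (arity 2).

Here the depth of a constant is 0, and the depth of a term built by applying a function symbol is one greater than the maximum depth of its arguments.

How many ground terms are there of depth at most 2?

If N_k denotes the number of depth-≤k ground terms, the 4 constants give N_0 = 4, and each function symbol of arity r contributes N_{k-1}^r new terms at level k: N_k = 4 + N_{k-1}^2.
N_0 = 4
N_1 = 4 + 4^2 = 20
N_2 = 4 + 20^2 = 404

404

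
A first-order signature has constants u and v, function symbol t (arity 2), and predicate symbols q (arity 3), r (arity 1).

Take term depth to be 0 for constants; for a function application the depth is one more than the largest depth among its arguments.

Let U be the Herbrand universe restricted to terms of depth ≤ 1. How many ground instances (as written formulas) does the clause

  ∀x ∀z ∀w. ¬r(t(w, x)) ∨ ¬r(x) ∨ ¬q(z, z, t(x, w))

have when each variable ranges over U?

216

Ground terms of depth ≤ 1:
  Count level by level. With function symbols t/2, the terms of depth ≤ k are the 2 constants together with each function applied to depth-≤(k−1) tuples, so N_k = 2 + N_{k-1}^2.
  N_0 = 2
  N_1 = 2 + 2^2 = 6
  Explicitly: u, v, t(u, u), t(u, v), t(v, u), t(v, v).
So there are 6 ground terms available for substitution.
The clause has 3 distinct variables (x, z, w), each appearing in the body. In the free term algebra distinct substitutions yield syntactically distinct ground instances.
Number of ground instances = 6^3 = 216.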